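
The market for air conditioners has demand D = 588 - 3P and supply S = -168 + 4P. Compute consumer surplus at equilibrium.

Consumer surplus = 11616

Equilibrium: 588 - 3P = -168 + 4P gives P* = 108, Q* = 264.
Demand choke price (D = 0): P = 196.
CS = ½(196 − 108)(264) = 11616.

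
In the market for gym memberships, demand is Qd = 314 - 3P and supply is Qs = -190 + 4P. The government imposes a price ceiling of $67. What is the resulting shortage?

Shortage = 35

Equilibrium price would be P* = 72, so the ceiling at 67 binds.
At P = 67: Qd = 314 − 3(67) = 113, Qs = -190 + 4(67) = 78.
Shortage = 113 − 78 = 35.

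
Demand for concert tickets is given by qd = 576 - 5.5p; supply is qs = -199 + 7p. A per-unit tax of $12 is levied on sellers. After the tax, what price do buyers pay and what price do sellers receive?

Pre-tax equilibrium: p* = 62, q* = 235.
Tax on sellers shifts supply to qs = -199 + 7(p − 12) = -283 + 7p.
576 - 5.5p = -283 + 7p gives buyer price pb = 68.72; sellers receive ps = 68.72 − 12 = 56.72.
New quantity: q = 576 − 5.5(68.72) = 198.04.

Buyers pay $68.72, sellers receive $56.72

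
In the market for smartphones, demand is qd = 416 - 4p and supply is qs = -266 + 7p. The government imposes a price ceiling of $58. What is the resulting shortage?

Equilibrium price would be p* = 62, so the ceiling at 58 binds.
At p = 58: qd = 416 − 4(58) = 184, qs = -266 + 7(58) = 140.
Shortage = 184 − 140 = 44.

Shortage = 44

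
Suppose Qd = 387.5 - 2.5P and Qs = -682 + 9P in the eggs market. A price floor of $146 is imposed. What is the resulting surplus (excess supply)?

Equilibrium price would be P* = 93, so the floor at 146 binds.
At P = 146: Qd = 22.5, Qs = 632.
Surplus = 632 − 22.5 = 609.5.

Surplus = 609.5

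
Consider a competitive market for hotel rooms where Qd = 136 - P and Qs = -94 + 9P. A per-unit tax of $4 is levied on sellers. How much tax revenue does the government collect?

Tax revenue = 437.6

Pre-tax equilibrium: P* = 23, Q* = 113.
Tax on sellers shifts supply to Qs = -94 + 9(P − 4) = -130 + 9P.
136 - P = -130 + 9P gives buyer price Pb = 26.6; sellers receive Ps = 26.6 − 4 = 22.6.
New quantity: Q = 136 − 1(26.6) = 109.4.
Revenue = 4 × 109.4 = 437.6.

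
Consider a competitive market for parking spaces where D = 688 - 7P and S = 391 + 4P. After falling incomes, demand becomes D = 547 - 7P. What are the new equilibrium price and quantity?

Original equilibrium: P* = 27, Q* = 499.
New equilibrium: 547 - 7P = 391 + 4P, so 156 = 11P and P' = 156/11; Q' = 547 − 7(156/11) = 4925/11.

P' = 156/11, Q' = 4925/11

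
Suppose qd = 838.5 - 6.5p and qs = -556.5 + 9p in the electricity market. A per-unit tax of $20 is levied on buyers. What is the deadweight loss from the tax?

Deadweight loss = 23400/31

Pre-tax equilibrium: p* = 90, q* = 253.5.
Tax on buyers shifts demand to qd = 838.5 − 6.5(p + 20) = 708.5 - 6.5p.
708.5 - 6.5p = -556.5 + 9p gives seller price ps = 2530/31; buyers pay pb = 2530/31 + 20 = 3150/31.
New quantity: q = 838.5 − 6.5(3150/31) = 11037/62.
DWL = ½ × 20 × (253.5 − 11037/62) = 23400/31.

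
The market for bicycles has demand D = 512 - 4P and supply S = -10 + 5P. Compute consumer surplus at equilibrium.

Equilibrium: 512 - 4P = -10 + 5P gives P* = 58, Q* = 280.
Demand choke price (D = 0): P = 128.
CS = ½(128 − 58)(280) = 9800.

Consumer surplus = 9800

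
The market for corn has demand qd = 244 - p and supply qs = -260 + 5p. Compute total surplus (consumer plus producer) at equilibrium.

Equilibrium: 244 - p = -260 + 5p gives p* = 84, q* = 160.
Demand choke price: p = 244; supply starts at p = 52.
CS = ½(244 − 84)(160) = 12800; PS = ½(84 − 52)(160) = 2560.

Total surplus = 15360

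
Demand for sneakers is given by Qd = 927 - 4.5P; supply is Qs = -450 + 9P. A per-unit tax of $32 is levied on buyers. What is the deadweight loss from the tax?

Deadweight loss = 1536

Pre-tax equilibrium: P* = 102, Q* = 468.
Tax on buyers shifts demand to Qd = 927 − 4.5(P + 32) = 783 - 4.5P.
783 - 4.5P = -450 + 9P gives seller price Ps = 274/3; buyers pay Pb = 274/3 + 32 = 370/3.
New quantity: Q = 927 − 4.5(370/3) = 372.
DWL = ½ × 32 × (468 − 372) = 1536.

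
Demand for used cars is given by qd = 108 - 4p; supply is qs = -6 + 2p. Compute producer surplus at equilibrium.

Equilibrium: 108 - 4p = -6 + 2p gives p* = 19, q* = 32.
Supply starts at p = 3 (where qs = 0).
PS = ½(19 − 3)(32) = 256.

Producer surplus = 256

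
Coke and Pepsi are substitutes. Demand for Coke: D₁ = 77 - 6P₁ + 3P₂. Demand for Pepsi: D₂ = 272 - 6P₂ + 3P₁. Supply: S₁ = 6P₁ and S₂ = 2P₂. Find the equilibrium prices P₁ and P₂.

P₁ = 1432/87, P₂ = 1165/29

Market 1: 77 - 6P₁ + 3P₂ = 6P₁ → 12P₁ - 3P₂ = 77.
Market 2: 8P₂ - 3P₁ = 272.
Eliminating P₂: 8×(1) + 3×(2) gives 87P₁ = 1432, so P₁ = 1432/87.
Back-substitute into (2): P₂ = (272 + 3×1432/87) / 8 = 1165/29.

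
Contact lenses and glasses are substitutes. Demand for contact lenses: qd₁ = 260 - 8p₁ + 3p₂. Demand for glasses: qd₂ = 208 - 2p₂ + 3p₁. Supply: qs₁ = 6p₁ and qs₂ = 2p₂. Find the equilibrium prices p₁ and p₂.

Market 1: 260 - 8p₁ + 3p₂ = 6p₁ → 14p₁ - 3p₂ = 260.
Market 2: 4p₂ - 3p₁ = 208.
Eliminating p₂: 4×(1) + 3×(2) gives 47p₁ = 1664, so p₁ = 1664/47.
Back-substitute into (2): p₂ = (208 + 3×1664/47) / 4 = 3692/47.

p₁ = 1664/47, p₂ = 3692/47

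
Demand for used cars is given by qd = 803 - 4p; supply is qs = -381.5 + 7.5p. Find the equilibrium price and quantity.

p* = 103, q* = 391

Set qd = qs: 803 - 4p = -381.5 + 7.5p.
1184.5 = 11.5p, so p* = 103.
q* = 803 − 4(103) = 391.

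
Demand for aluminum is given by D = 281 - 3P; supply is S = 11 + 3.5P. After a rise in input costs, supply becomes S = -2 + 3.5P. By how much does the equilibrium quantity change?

Original equilibrium: P* = 540/13, Q* = 2033/13.
New equilibrium: 281 - 3P = -2 + 3.5P, so 283 = 6.5P and P' = 566/13; Q' = 281 − 3(566/13) = 1955/13.
Change in quantity: 1955/13 − 2033/13 = -6.

ΔQ = -6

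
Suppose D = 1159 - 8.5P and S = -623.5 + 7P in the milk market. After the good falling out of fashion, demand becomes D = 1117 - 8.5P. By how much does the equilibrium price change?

ΔP = -84/31

Original equilibrium: P* = 115, Q* = 181.5.
New equilibrium: 1117 - 8.5P = -623.5 + 7P, so 1740.5 = 15.5P and P' = 3481/31; Q' = 1117 − 8.5(3481/31) = 10077/62.
Change in price: 3481/31 − 115 = -84/31.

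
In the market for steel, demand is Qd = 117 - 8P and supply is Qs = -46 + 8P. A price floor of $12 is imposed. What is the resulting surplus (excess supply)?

Surplus = 29

Equilibrium price would be P* = 10.1875, so the floor at 12 binds.
At P = 12: Qd = 21, Qs = 50.
Surplus = 50 − 21 = 29.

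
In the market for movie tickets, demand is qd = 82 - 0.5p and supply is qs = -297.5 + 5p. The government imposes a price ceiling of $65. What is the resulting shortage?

Equilibrium price would be p* = 69, so the ceiling at 65 binds.
At p = 65: qd = 82 − 0.5(65) = 49.5, qs = -297.5 + 5(65) = 27.5.
Shortage = 49.5 − 27.5 = 22.

Shortage = 22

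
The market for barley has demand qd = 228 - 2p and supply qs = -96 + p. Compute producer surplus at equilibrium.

Producer surplus = 72

Equilibrium: 228 - 2p = -96 + p gives p* = 108, q* = 12.
Supply starts at p = 96 (where qs = 0).
PS = ½(108 − 96)(12) = 72.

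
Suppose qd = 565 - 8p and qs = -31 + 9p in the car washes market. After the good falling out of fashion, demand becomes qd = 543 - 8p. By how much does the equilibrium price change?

Δp = -22/17

Original equilibrium: p* = 596/17, q* = 4837/17.
New equilibrium: 543 - 8p = -31 + 9p, so 574 = 17p and p' = 574/17; q' = 543 − 8(574/17) = 4639/17.
Change in price: 574/17 − 596/17 = -22/17.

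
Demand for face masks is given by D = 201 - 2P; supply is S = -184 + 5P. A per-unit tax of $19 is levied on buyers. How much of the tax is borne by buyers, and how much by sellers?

Pre-tax equilibrium: P* = 55, Q* = 91.
Tax on buyers shifts demand to D = 201 − 2(P + 19) = 163 - 2P.
163 - 2P = -184 + 5P gives seller price Ps = 347/7; buyers pay Pb = 347/7 + 19 = 480/7.
New quantity: Q = 201 − 2(480/7) = 447/7.
Buyer burden = 480/7 − 55 = 95/7; seller burden = 55 − 347/7 = 38/7.

Buyers bear 95/7, sellers bear 38/7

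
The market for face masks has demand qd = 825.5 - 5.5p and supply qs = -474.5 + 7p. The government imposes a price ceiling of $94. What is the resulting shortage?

Shortage = 125

Equilibrium price would be p* = 104, so the ceiling at 94 binds.
At p = 94: qd = 825.5 − 5.5(94) = 308.5, qs = -474.5 + 7(94) = 183.5.
Shortage = 308.5 − 183.5 = 125.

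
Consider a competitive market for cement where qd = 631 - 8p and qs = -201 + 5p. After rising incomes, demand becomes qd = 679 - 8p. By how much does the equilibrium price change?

Original equilibrium: p* = 64, q* = 119.
New equilibrium: 679 - 8p = -201 + 5p, so 880 = 13p and p' = 880/13; q' = 679 − 8(880/13) = 1787/13.
Change in price: 880/13 − 64 = 48/13.

Δp = 48/13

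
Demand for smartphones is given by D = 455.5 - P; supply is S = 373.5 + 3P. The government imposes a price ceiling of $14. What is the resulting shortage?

Shortage = 26

Equilibrium price would be P* = 20.5, so the ceiling at 14 binds.
At P = 14: D = 455.5 − 1(14) = 441.5, S = 373.5 + 3(14) = 415.5.
Shortage = 441.5 − 415.5 = 26.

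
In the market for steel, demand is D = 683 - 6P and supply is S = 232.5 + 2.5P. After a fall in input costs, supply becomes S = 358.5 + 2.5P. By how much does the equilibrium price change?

ΔP = -252/17

Original equilibrium: P* = 53, Q* = 365.
New equilibrium: 683 - 6P = 358.5 + 2.5P, so 324.5 = 8.5P and P' = 649/17; Q' = 683 − 6(649/17) = 7717/17.
Change in price: 649/17 − 53 = -252/17.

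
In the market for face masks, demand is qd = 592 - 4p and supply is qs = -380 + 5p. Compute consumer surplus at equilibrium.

Equilibrium: 592 - 4p = -380 + 5p gives p* = 108, q* = 160.
Demand choke price (qd = 0): p = 148.
CS = ½(148 − 108)(160) = 3200.

Consumer surplus = 3200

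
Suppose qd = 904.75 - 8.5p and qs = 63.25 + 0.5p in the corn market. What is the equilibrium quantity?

q* = 110

Set qd = qs: 904.75 - 8.5p = 63.25 + 0.5p.
841.5 = 9p, so p* = 93.5.
q* = 904.75 − 8.5(93.5) = 110.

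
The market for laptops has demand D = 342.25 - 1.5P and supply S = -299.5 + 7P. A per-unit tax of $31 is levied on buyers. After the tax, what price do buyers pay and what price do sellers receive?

Pre-tax equilibrium: P* = 75.5, Q* = 229.
Tax on buyers shifts demand to D = 342.25 − 1.5(P + 31) = 295.75 - 1.5P.
295.75 - 1.5P = -299.5 + 7P gives seller price Ps = 2381/34; buyers pay Pb = 2381/34 + 31 = 3435/34.
New quantity: Q = 342.25 − 1.5(3435/34) = 3242/17.

Buyers pay 3435/34, sellers receive 2381/34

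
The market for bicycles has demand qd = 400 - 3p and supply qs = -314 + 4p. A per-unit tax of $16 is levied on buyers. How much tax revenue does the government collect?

Pre-tax equilibrium: p* = 102, q* = 94.
Tax on buyers shifts demand to qd = 400 − 3(p + 16) = 352 - 3p.
352 - 3p = -314 + 4p gives seller price ps = 666/7; buyers pay pb = 666/7 + 16 = 778/7.
New quantity: q = 400 − 3(778/7) = 466/7.
Revenue = 16 × 466/7 = 7456/7.

Tax revenue = 7456/7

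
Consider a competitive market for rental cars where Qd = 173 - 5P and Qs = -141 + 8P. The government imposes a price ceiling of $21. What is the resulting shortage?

Equilibrium price would be P* = 314/13, so the ceiling at 21 binds.
At P = 21: Qd = 173 − 5(21) = 68, Qs = -141 + 8(21) = 27.
Shortage = 68 − 27 = 41.

Shortage = 41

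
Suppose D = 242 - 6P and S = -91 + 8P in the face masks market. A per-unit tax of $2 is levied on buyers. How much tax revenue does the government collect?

Pre-tax equilibrium: P* = 333/14, Q* = 695/7.
Tax on buyers shifts demand to D = 242 − 6(P + 2) = 230 - 6P.
230 - 6P = -91 + 8P gives seller price Ps = 321/14; buyers pay Pb = 321/14 + 2 = 349/14.
New quantity: Q = 242 − 6(349/14) = 647/7.
Revenue = 2 × 647/7 = 1294/7.

Tax revenue = 1294/7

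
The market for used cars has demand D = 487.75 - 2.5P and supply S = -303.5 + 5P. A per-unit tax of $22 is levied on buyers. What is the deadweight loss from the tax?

Deadweight loss = 1210/3

Pre-tax equilibrium: P* = 105.5, Q* = 224.
Tax on buyers shifts demand to D = 487.75 − 2.5(P + 22) = 432.75 - 2.5P.
432.75 - 2.5P = -303.5 + 5P gives seller price Ps = 589/6; buyers pay Pb = 589/6 + 22 = 721/6.
New quantity: Q = 487.75 − 2.5(721/6) = 562/3.
DWL = ½ × 22 × (224 − 562/3) = 1210/3.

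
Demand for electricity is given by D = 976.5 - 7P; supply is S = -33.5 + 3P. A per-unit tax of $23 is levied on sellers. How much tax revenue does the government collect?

Pre-tax equilibrium: P* = 101, Q* = 269.5.
Tax on sellers shifts supply to S = -33.5 + 3(P − 23) = -102.5 + 3P.
976.5 - 7P = -102.5 + 3P gives buyer price Pb = 107.9; sellers receive Ps = 107.9 − 23 = 84.9.
New quantity: Q = 976.5 − 7(107.9) = 221.2.
Revenue = 23 × 221.2 = 5087.6.

Tax revenue = 5087.6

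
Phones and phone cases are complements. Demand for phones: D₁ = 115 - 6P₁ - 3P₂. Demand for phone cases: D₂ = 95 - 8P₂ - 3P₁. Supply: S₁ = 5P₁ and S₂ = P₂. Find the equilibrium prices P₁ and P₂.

P₁ = 25/3, P₂ = 70/9

Market 1: 115 - 6P₁ - 3P₂ = 5P₁ → 11P₁ + 3P₂ = 115.
Market 2: 9P₂ + 3P₁ = 95.
Eliminating P₂: 9×(1) − 3×(2) gives 90P₁ = 750, so P₁ = 25/3.
Back-substitute into (2): P₂ = (95 − 3×25/3) / 9 = 70/9.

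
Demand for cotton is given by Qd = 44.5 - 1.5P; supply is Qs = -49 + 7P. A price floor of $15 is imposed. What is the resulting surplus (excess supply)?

Equilibrium price would be P* = 11, so the floor at 15 binds.
At P = 15: Qd = 22, Qs = 56.
Surplus = 56 − 22 = 34.

Surplus = 34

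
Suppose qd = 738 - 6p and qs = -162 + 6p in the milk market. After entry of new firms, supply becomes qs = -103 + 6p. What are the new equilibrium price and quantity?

Original equilibrium: p* = 75, q* = 288.
New equilibrium: 738 - 6p = -103 + 6p, so 841 = 12p and p' = 841/12; q' = 738 − 6(841/12) = 317.5.

p' = 841/12, q' = 317.5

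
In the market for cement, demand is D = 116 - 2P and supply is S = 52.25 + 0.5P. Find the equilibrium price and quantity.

P* = 25.5, Q* = 65

Set D = S: 116 - 2P = 52.25 + 0.5P.
63.75 = 2.5P, so P* = 25.5.
Q* = 116 − 2(25.5) = 65.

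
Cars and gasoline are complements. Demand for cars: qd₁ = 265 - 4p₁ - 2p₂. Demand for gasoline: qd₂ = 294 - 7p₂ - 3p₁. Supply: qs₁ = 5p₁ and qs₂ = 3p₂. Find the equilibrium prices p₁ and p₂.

p₁ = 1031/42, p₂ = 617/28

Market 1: 265 - 4p₁ - 2p₂ = 5p₁ → 9p₁ + 2p₂ = 265.
Market 2: 10p₂ + 3p₁ = 294.
Eliminating p₂: 10×(1) − 2×(2) gives 84p₁ = 2062, so p₁ = 1031/42.
Back-substitute into (2): p₂ = (294 − 3×1031/42) / 10 = 617/28.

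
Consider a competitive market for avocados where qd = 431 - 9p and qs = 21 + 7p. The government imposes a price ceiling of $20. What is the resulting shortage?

Equilibrium price would be p* = 25.625, so the ceiling at 20 binds.
At p = 20: qd = 431 − 9(20) = 251, qs = 21 + 7(20) = 161.
Shortage = 251 − 161 = 90.

Shortage = 90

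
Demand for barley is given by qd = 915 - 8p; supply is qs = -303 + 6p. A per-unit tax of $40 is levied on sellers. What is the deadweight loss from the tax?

Pre-tax equilibrium: p* = 87, q* = 219.
Tax on sellers shifts supply to qs = -303 + 6(p − 40) = -543 + 6p.
915 - 8p = -543 + 6p gives buyer price pb = 729/7; sellers receive ps = 729/7 − 40 = 449/7.
New quantity: q = 915 − 8(729/7) = 573/7.
DWL = ½ × 40 × (219 − 573/7) = 19200/7.

Deadweight loss = 19200/7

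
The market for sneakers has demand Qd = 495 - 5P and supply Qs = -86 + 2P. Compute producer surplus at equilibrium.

Equilibrium: 495 - 5P = -86 + 2P gives P* = 83, Q* = 80.
Supply starts at P = 43 (where Qs = 0).
PS = ½(83 − 43)(80) = 1600.

Producer surplus = 1600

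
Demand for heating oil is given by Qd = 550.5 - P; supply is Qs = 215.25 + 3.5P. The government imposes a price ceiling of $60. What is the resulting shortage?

Shortage = 65.25

Equilibrium price would be P* = 74.5, so the ceiling at 60 binds.
At P = 60: Qd = 550.5 − 1(60) = 490.5, Qs = 215.25 + 3.5(60) = 425.25.
Shortage = 490.5 − 425.25 = 65.25.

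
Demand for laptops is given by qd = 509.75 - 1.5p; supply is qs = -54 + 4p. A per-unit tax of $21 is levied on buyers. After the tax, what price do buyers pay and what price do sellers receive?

Buyers pay 2591/22, sellers receive 2129/22

Pre-tax equilibrium: p* = 102.5, q* = 356.
Tax on buyers shifts demand to qd = 509.75 − 1.5(p + 21) = 478.25 - 1.5p.
478.25 - 1.5p = -54 + 4p gives seller price ps = 2129/22; buyers pay pb = 2129/22 + 21 = 2591/22.
New quantity: q = 509.75 − 1.5(2591/22) = 3664/11.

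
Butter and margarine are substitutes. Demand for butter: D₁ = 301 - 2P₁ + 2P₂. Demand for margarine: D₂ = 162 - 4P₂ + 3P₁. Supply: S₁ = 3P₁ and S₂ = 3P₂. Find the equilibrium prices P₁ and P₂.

P₁ = 2431/29, P₂ = 1713/29

Market 1: 301 - 2P₁ + 2P₂ = 3P₁ → 5P₁ - 2P₂ = 301.
Market 2: 7P₂ - 3P₁ = 162.
Eliminating P₂: 7×(1) + 2×(2) gives 29P₁ = 2431, so P₁ = 2431/29.
Back-substitute into (2): P₂ = (162 + 3×2431/29) / 7 = 1713/29.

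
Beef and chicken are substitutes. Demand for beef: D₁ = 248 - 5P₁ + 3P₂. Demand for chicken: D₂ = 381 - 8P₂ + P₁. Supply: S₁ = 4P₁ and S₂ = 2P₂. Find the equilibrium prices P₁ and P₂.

P₁ = 3623/87, P₂ = 3677/87

Market 1: 248 - 5P₁ + 3P₂ = 4P₁ → 9P₁ - 3P₂ = 248.
Market 2: 10P₂ - P₁ = 381.
Eliminating P₂: 10×(1) + 3×(2) gives 87P₁ = 3623, so P₁ = 3623/87.
Back-substitute into (2): P₂ = (381 + 1×3623/87) / 10 = 3677/87.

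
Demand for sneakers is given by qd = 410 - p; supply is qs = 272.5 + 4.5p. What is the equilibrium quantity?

Set qd = qs: 410 - p = 272.5 + 4.5p.
137.5 = 5.5p, so p* = 25.
q* = 410 − 1(25) = 385.

q* = 385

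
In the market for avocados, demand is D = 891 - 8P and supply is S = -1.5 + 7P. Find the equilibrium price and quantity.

Set D = S: 891 - 8P = -1.5 + 7P.
892.5 = 15P, so P* = 59.5.
Q* = 891 − 8(59.5) = 415.

P* = 59.5, Q* = 415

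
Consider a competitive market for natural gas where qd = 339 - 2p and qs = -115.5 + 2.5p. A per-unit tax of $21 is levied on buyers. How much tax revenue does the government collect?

Pre-tax equilibrium: p* = 101, q* = 137.
Tax on buyers shifts demand to qd = 339 − 2(p + 21) = 297 - 2p.
297 - 2p = -115.5 + 2.5p gives seller price ps = 275/3; buyers pay pb = 275/3 + 21 = 338/3.
New quantity: q = 339 − 2(338/3) = 341/3.
Revenue = 21 × 341/3 = 2387.

Tax revenue = 2387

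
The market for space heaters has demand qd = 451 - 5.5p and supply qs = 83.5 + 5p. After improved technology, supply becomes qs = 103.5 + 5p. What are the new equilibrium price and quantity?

Original equilibrium: p* = 35, q* = 258.5.
New equilibrium: 451 - 5.5p = 103.5 + 5p, so 347.5 = 10.5p and p' = 695/21; q' = 451 − 5.5(695/21) = 11297/42.

p' = 695/21, q' = 11297/42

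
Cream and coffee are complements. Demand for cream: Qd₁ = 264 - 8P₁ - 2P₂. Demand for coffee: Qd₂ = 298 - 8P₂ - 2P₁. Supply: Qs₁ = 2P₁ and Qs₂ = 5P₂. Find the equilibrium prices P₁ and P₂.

Market 1: 264 - 8P₁ - 2P₂ = 2P₁ → 10P₁ + 2P₂ = 264.
Market 2: 13P₂ + 2P₁ = 298.
Eliminating P₂: 13×(1) − 2×(2) gives 126P₁ = 2836, so P₁ = 1418/63.
Back-substitute into (2): P₂ = (298 − 2×1418/63) / 13 = 1226/63.

P₁ = 1418/63, P₂ = 1226/63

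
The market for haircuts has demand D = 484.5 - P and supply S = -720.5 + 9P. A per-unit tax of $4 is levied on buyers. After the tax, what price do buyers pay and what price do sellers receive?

Pre-tax equilibrium: P* = 120.5, Q* = 364.
Tax on buyers shifts demand to D = 484.5 − 1(P + 4) = 480.5 - P.
480.5 - P = -720.5 + 9P gives seller price Ps = 120.1; buyers pay Pb = 120.1 + 4 = 124.1.
New quantity: Q = 484.5 − 1(124.1) = 360.4.

Buyers pay $124.1, sellers receive $120.1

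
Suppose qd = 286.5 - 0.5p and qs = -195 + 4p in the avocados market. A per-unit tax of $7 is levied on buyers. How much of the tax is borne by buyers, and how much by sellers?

Buyers bear 56/9, sellers bear 7/9

Pre-tax equilibrium: p* = 107, q* = 233.
Tax on buyers shifts demand to qd = 286.5 − 0.5(p + 7) = 283 - 0.5p.
283 - 0.5p = -195 + 4p gives seller price ps = 956/9; buyers pay pb = 956/9 + 7 = 1019/9.
New quantity: q = 286.5 − 0.5(1019/9) = 2069/9.
Buyer burden = 1019/9 − 107 = 56/9; seller burden = 107 − 956/9 = 7/9.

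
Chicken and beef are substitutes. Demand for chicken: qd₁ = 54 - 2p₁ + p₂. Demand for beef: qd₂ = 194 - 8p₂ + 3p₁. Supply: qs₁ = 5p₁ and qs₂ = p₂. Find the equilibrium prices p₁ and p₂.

Market 1: 54 - 2p₁ + p₂ = 5p₁ → 7p₁ - p₂ = 54.
Market 2: 9p₂ - 3p₁ = 194.
Eliminating p₂: 9×(1) + 1×(2) gives 60p₁ = 680, so p₁ = 34/3.
Back-substitute into (2): p₂ = (194 + 3×34/3) / 9 = 76/3.

p₁ = 34/3, p₂ = 76/3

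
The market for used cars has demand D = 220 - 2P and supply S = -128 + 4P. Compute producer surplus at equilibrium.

Equilibrium: 220 - 2P = -128 + 4P gives P* = 58, Q* = 104.
Supply starts at P = 32 (where S = 0).
PS = ½(58 − 32)(104) = 1352.

Producer surplus = 1352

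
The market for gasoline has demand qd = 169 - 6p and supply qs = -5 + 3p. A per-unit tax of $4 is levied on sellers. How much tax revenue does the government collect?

Pre-tax equilibrium: p* = 58/3, q* = 53.
Tax on sellers shifts supply to qs = -5 + 3(p − 4) = -17 + 3p.
169 - 6p = -17 + 3p gives buyer price pb = 62/3; sellers receive ps = 62/3 − 4 = 50/3.
New quantity: q = 169 − 6(62/3) = 45.
Revenue = 4 × 45 = 180.

Tax revenue = 180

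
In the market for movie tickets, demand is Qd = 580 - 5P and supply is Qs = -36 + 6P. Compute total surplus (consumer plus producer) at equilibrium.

Total surplus = 16500

Equilibrium: 580 - 5P = -36 + 6P gives P* = 56, Q* = 300.
Demand choke price: P = 116; supply starts at P = 6.
CS = ½(116 − 56)(300) = 9000; PS = ½(56 − 6)(300) = 7500.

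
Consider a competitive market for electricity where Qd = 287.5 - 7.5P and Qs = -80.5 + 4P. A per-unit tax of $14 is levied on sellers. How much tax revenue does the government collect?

Tax revenue = 3535/23

Pre-tax equilibrium: P* = 32, Q* = 47.5.
Tax on sellers shifts supply to Qs = -80.5 + 4(P − 14) = -136.5 + 4P.
287.5 - 7.5P = -136.5 + 4P gives buyer price Pb = 848/23; sellers receive Ps = 848/23 − 14 = 526/23.
New quantity: Q = 287.5 − 7.5(848/23) = 505/46.
Revenue = 14 × 505/46 = 3535/23.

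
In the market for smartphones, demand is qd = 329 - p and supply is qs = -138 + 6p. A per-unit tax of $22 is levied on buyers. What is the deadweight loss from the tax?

Pre-tax equilibrium: p* = 467/7, q* = 1836/7.
Tax on buyers shifts demand to qd = 329 − 1(p + 22) = 307 - p.
307 - p = -138 + 6p gives seller price ps = 445/7; buyers pay pb = 445/7 + 22 = 599/7.
New quantity: q = 329 − 1(599/7) = 1704/7.
DWL = ½ × 22 × (1836/7 − 1704/7) = 1452/7.

Deadweight loss = 1452/7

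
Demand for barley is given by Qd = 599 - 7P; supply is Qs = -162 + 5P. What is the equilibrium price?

P* = 761/12

Set Qd = Qs: 599 - 7P = -162 + 5P.
761 = 12P, so P* = 761/12.
Q* = 599 − 7(761/12) = 1861/12.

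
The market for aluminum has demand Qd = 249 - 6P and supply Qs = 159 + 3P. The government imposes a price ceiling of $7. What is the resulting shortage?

Equilibrium price would be P* = 10, so the ceiling at 7 binds.
At P = 7: Qd = 249 − 6(7) = 207, Qs = 159 + 3(7) = 180.
Shortage = 207 − 180 = 27.

Shortage = 27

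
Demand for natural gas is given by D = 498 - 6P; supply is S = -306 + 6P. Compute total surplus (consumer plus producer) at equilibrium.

Total surplus = 1536

Equilibrium: 498 - 6P = -306 + 6P gives P* = 67, Q* = 96.
Demand choke price: P = 83; supply starts at P = 51.
CS = ½(83 − 67)(96) = 768; PS = ½(67 − 51)(96) = 768.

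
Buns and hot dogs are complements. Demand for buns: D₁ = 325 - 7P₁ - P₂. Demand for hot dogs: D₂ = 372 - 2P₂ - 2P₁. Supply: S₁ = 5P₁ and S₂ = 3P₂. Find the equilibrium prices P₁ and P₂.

P₁ = 1253/58, P₂ = 1907/29

Market 1: 325 - 7P₁ - P₂ = 5P₁ → 12P₁ + P₂ = 325.
Market 2: 5P₂ + 2P₁ = 372.
Eliminating P₂: 5×(1) − 1×(2) gives 58P₁ = 1253, so P₁ = 1253/58.
Back-substitute into (2): P₂ = (372 − 2×1253/58) / 5 = 1907/29.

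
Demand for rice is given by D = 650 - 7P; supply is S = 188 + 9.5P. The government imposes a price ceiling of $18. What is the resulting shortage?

Shortage = 165

Equilibrium price would be P* = 28, so the ceiling at 18 binds.
At P = 18: D = 650 − 7(18) = 524, S = 188 + 9.5(18) = 359.
Shortage = 524 − 359 = 165.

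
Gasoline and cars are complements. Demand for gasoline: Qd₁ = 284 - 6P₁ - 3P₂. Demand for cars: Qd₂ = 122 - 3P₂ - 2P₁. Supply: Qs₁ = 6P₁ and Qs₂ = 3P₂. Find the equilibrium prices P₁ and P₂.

Market 1: 284 - 6P₁ - 3P₂ = 6P₁ → 12P₁ + 3P₂ = 284.
Market 2: 6P₂ + 2P₁ = 122.
Eliminating P₂: 6×(1) − 3×(2) gives 66P₁ = 1338, so P₁ = 223/11.
Back-substitute into (2): P₂ = (122 − 2×223/11) / 6 = 448/33.

P₁ = 223/11, P₂ = 448/33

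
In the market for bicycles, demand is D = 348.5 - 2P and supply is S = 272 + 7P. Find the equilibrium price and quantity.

P* = 8.5, Q* = 331.5

Set D = S: 348.5 - 2P = 272 + 7P.
76.5 = 9P, so P* = 8.5.
Q* = 348.5 − 2(8.5) = 331.5.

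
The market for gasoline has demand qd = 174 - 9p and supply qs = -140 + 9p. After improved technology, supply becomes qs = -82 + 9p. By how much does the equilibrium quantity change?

Original equilibrium: p* = 157/9, q* = 17.
New equilibrium: 174 - 9p = -82 + 9p, so 256 = 18p and p' = 128/9; q' = 174 − 9(128/9) = 46.
Change in quantity: 46 − 17 = 29.

Δq = 29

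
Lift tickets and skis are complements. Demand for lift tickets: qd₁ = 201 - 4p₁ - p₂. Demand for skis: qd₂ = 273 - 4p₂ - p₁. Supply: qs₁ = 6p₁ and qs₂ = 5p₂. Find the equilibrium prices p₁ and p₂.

Market 1: 201 - 4p₁ - p₂ = 6p₁ → 10p₁ + p₂ = 201.
Market 2: 9p₂ + p₁ = 273.
Eliminating p₂: 9×(1) − 1×(2) gives 89p₁ = 1536, so p₁ = 1536/89.
Back-substitute into (2): p₂ = (273 − 1×1536/89) / 9 = 2529/89.

p₁ = 1536/89, p₂ = 2529/89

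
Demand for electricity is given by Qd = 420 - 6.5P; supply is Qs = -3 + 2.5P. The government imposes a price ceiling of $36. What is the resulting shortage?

Equilibrium price would be P* = 47, so the ceiling at 36 binds.
At P = 36: Qd = 420 − 6.5(36) = 186, Qs = -3 + 2.5(36) = 87.
Shortage = 186 − 87 = 99.

Shortage = 99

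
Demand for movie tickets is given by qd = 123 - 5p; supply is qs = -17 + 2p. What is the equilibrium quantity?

Set qd = qs: 123 - 5p = -17 + 2p.
140 = 7p, so p* = 20.
q* = 123 − 5(20) = 23.

q* = 23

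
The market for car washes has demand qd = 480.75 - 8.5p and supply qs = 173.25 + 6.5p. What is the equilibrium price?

p* = 20.5

Set qd = qs: 480.75 - 8.5p = 173.25 + 6.5p.
307.5 = 15p, so p* = 20.5.
q* = 480.75 − 8.5(20.5) = 306.5.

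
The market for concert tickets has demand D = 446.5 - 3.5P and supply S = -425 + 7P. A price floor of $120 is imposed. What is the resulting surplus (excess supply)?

Surplus = 388.5

Equilibrium price would be P* = 83, so the floor at 120 binds.
At P = 120: D = 26.5, S = 415.
Surplus = 415 − 26.5 = 388.5.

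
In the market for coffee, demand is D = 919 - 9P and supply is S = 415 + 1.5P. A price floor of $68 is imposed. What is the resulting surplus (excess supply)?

Equilibrium price would be P* = 48, so the floor at 68 binds.
At P = 68: D = 307, S = 517.
Surplus = 517 − 307 = 210.

Surplus = 210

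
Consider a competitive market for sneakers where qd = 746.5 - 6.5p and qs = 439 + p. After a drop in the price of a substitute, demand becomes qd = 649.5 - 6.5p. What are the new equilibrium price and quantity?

p' = 421/15, q' = 7006/15

Original equilibrium: p* = 41, q* = 480.
New equilibrium: 649.5 - 6.5p = 439 + p, so 210.5 = 7.5p and p' = 421/15; q' = 649.5 − 6.5(421/15) = 7006/15.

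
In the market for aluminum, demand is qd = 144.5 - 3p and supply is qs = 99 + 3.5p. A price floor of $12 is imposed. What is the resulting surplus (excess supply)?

Surplus = 32.5

Equilibrium price would be p* = 7, so the floor at 12 binds.
At p = 12: qd = 108.5, qs = 141.
Surplus = 141 − 108.5 = 32.5.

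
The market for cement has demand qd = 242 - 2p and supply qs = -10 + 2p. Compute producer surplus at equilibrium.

Equilibrium: 242 - 2p = -10 + 2p gives p* = 63, q* = 116.
Supply starts at p = 5 (where qs = 0).
PS = ½(63 − 5)(116) = 3364.

Producer surplus = 3364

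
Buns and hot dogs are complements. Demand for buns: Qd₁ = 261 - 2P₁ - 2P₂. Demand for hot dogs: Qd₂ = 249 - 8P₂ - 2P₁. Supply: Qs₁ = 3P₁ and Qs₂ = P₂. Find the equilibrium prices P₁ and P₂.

Market 1: 261 - 2P₁ - 2P₂ = 3P₁ → 5P₁ + 2P₂ = 261.
Market 2: 9P₂ + 2P₁ = 249.
Eliminating P₂: 9×(1) − 2×(2) gives 41P₁ = 1851, so P₁ = 1851/41.
Back-substitute into (2): P₂ = (249 − 2×1851/41) / 9 = 723/41.

P₁ = 1851/41, P₂ = 723/41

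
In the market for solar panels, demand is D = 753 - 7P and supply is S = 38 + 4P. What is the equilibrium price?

Set D = S: 753 - 7P = 38 + 4P.
715 = 11P, so P* = 65.
Q* = 753 − 7(65) = 298.

P* = 65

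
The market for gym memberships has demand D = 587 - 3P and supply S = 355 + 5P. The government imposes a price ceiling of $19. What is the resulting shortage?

Shortage = 80

Equilibrium price would be P* = 29, so the ceiling at 19 binds.
At P = 19: D = 587 − 3(19) = 530, S = 355 + 5(19) = 450.
Shortage = 530 − 450 = 80.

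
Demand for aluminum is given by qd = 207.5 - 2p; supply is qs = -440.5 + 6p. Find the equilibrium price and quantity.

p* = 81, q* = 45.5

Set qd = qs: 207.5 - 2p = -440.5 + 6p.
648 = 8p, so p* = 81.
q* = 207.5 − 2(81) = 45.5.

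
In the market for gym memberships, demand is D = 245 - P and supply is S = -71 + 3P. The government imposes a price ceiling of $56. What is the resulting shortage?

Shortage = 92

Equilibrium price would be P* = 79, so the ceiling at 56 binds.
At P = 56: D = 245 − 1(56) = 189, S = -71 + 3(56) = 97.
Shortage = 189 − 97 = 92.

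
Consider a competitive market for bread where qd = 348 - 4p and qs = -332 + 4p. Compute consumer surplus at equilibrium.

Equilibrium: 348 - 4p = -332 + 4p gives p* = 85, q* = 8.
Demand choke price (qd = 0): p = 87.
CS = ½(87 − 85)(8) = 8.

Consumer surplus = 8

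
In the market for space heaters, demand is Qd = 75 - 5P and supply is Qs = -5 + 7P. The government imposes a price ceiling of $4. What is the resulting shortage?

Equilibrium price would be P* = 20/3, so the ceiling at 4 binds.
At P = 4: Qd = 75 − 5(4) = 55, Qs = -5 + 7(4) = 23.
Shortage = 55 − 23 = 32.

Shortage = 32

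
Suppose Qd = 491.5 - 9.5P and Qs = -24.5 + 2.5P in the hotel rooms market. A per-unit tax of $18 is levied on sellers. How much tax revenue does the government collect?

Tax revenue = 852.75

Pre-tax equilibrium: P* = 43, Q* = 83.
Tax on sellers shifts supply to Qs = -24.5 + 2.5(P − 18) = -69.5 + 2.5P.
491.5 - 9.5P = -69.5 + 2.5P gives buyer price Pb = 46.75; sellers receive Ps = 46.75 − 18 = 28.75.
New quantity: Q = 491.5 − 9.5(46.75) = 47.375.
Revenue = 18 × 47.375 = 852.75.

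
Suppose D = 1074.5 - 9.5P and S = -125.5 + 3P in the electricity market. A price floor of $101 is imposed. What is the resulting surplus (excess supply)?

Equilibrium price would be P* = 96, so the floor at 101 binds.
At P = 101: D = 115, S = 177.5.
Surplus = 177.5 − 115 = 62.5.

Surplus = 62.5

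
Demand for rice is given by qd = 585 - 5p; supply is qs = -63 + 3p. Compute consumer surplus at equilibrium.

Consumer surplus = 3240

Equilibrium: 585 - 5p = -63 + 3p gives p* = 81, q* = 180.
Demand choke price (qd = 0): p = 117.
CS = ½(117 − 81)(180) = 3240.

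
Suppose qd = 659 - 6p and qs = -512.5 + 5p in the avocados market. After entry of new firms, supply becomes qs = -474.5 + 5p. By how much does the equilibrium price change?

Original equilibrium: p* = 106.5, q* = 20.
New equilibrium: 659 - 6p = -474.5 + 5p, so 1133.5 = 11p and p' = 2267/22; q' = 659 − 6(2267/22) = 448/11.
Change in price: 2267/22 − 106.5 = -38/11.

Δp = -38/11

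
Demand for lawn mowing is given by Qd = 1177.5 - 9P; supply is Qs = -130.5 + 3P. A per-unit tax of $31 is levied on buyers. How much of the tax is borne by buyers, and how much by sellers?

Buyers bear $7.75, sellers bear $23.25

Pre-tax equilibrium: P* = 109, Q* = 196.5.
Tax on buyers shifts demand to Qd = 1177.5 − 9(P + 31) = 898.5 - 9P.
898.5 - 9P = -130.5 + 3P gives seller price Ps = 85.75; buyers pay Pb = 85.75 + 31 = 116.75.
New quantity: Q = 1177.5 − 9(116.75) = 126.75.
Buyer burden = 116.75 − 109 = 7.75; seller burden = 109 − 85.75 = 23.25.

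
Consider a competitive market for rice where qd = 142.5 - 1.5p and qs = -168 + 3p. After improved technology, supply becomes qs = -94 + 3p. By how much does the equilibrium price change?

Δp = -148/9

Original equilibrium: p* = 69, q* = 39.
New equilibrium: 142.5 - 1.5p = -94 + 3p, so 236.5 = 4.5p and p' = 473/9; q' = 142.5 − 1.5(473/9) = 191/3.
Change in price: 473/9 − 69 = -148/9.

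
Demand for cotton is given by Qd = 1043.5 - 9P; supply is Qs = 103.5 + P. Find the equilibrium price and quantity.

Set Qd = Qs: 1043.5 - 9P = 103.5 + P.
940 = 10P, so P* = 94.
Q* = 1043.5 − 9(94) = 197.5.

P* = 94, Q* = 197.5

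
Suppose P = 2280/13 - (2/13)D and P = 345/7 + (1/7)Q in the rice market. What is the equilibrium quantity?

Set the two price expressions equal: 2280/13 - (2/13)Q = 345/7 + (1/7)Q.
11475/91 = (27/91)Q, so Q* = 425.
P* = 2280/13 − (2/13)(425) = 110.

Q* = 425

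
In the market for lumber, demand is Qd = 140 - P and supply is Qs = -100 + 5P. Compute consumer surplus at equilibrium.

Equilibrium: 140 - P = -100 + 5P gives P* = 40, Q* = 100.
Demand choke price (Qd = 0): P = 140.
CS = ½(140 − 40)(100) = 5000.

Consumer surplus = 5000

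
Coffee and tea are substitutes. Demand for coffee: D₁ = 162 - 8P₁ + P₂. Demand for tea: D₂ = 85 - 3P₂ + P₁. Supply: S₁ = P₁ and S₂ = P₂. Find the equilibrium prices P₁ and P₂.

Market 1: 162 - 8P₁ + P₂ = P₁ → 9P₁ - P₂ = 162.
Market 2: 4P₂ - P₁ = 85.
Eliminating P₂: 4×(1) + 1×(2) gives 35P₁ = 733, so P₁ = 733/35.
Back-substitute into (2): P₂ = (85 + 1×733/35) / 4 = 927/35.

P₁ = 733/35, P₂ = 927/35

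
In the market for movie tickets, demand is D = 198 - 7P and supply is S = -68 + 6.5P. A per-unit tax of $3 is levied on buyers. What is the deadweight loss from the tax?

Pre-tax equilibrium: P* = 532/27, Q* = 1622/27.
Tax on buyers shifts demand to D = 198 − 7(P + 3) = 177 - 7P.
177 - 7P = -68 + 6.5P gives seller price Ps = 490/27; buyers pay Pb = 490/27 + 3 = 571/27.
New quantity: Q = 198 − 7(571/27) = 1349/27.
DWL = ½ × 3 × (1622/27 − 1349/27) = 91/6.

Deadweight loss = 91/6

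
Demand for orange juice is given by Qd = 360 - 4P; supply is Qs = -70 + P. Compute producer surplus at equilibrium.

Producer surplus = 128

Equilibrium: 360 - 4P = -70 + P gives P* = 86, Q* = 16.
Supply starts at P = 70 (where Qs = 0).
PS = ½(86 − 70)(16) = 128.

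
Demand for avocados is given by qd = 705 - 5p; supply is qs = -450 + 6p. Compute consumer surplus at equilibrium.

Equilibrium: 705 - 5p = -450 + 6p gives p* = 105, q* = 180.
Demand choke price (qd = 0): p = 141.
CS = ½(141 − 105)(180) = 3240.

Consumer surplus = 3240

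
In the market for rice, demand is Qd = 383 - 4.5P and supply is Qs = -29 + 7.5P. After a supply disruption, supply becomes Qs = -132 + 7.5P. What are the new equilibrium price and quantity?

Original equilibrium: P* = 103/3, Q* = 228.5.
New equilibrium: 383 - 4.5P = -132 + 7.5P, so 515 = 12P and P' = 515/12; Q' = 383 − 4.5(515/12) = 189.875.

P' = 515/12, Q' = 189.875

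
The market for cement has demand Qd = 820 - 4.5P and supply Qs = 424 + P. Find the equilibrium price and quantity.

Set Qd = Qs: 820 - 4.5P = 424 + P.
396 = 5.5P, so P* = 72.
Q* = 820 − 4.5(72) = 496.

P* = 72, Q* = 496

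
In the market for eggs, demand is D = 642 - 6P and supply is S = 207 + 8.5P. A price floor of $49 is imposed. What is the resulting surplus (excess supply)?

Equilibrium price would be P* = 30, so the floor at 49 binds.
At P = 49: D = 348, S = 623.5.
Surplus = 623.5 − 348 = 275.5.

Surplus = 275.5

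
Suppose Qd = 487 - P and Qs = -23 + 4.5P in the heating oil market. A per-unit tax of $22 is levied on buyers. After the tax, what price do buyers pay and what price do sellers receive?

Buyers pay 1218/11, sellers receive 976/11

Pre-tax equilibrium: P* = 1020/11, Q* = 4337/11.
Tax on buyers shifts demand to Qd = 487 − 1(P + 22) = 465 - P.
465 - P = -23 + 4.5P gives seller price Ps = 976/11; buyers pay Pb = 976/11 + 22 = 1218/11.
New quantity: Q = 487 − 1(1218/11) = 4139/11.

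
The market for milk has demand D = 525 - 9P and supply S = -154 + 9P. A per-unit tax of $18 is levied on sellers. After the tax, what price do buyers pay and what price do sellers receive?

Buyers pay 841/18, sellers receive 517/18

Pre-tax equilibrium: P* = 679/18, Q* = 185.5.
Tax on sellers shifts supply to S = -154 + 9(P − 18) = -316 + 9P.
525 - 9P = -316 + 9P gives buyer price Pb = 841/18; sellers receive Ps = 841/18 − 18 = 517/18.
New quantity: Q = 525 − 9(841/18) = 104.5.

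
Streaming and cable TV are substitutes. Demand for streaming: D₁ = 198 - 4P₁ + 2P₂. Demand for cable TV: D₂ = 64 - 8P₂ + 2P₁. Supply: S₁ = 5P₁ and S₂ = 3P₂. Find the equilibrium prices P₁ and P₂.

P₁ = 2306/95, P₂ = 972/95

Market 1: 198 - 4P₁ + 2P₂ = 5P₁ → 9P₁ - 2P₂ = 198.
Market 2: 11P₂ - 2P₁ = 64.
Eliminating P₂: 11×(1) + 2×(2) gives 95P₁ = 2306, so P₁ = 2306/95.
Back-substitute into (2): P₂ = (64 + 2×2306/95) / 11 = 972/95.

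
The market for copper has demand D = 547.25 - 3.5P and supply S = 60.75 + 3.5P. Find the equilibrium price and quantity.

P* = 69.5, Q* = 304

Set D = S: 547.25 - 3.5P = 60.75 + 3.5P.
486.5 = 7P, so P* = 69.5.
Q* = 547.25 − 3.5(69.5) = 304.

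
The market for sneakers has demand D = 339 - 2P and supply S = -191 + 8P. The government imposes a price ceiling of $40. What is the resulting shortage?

Equilibrium price would be P* = 53, so the ceiling at 40 binds.
At P = 40: D = 339 − 2(40) = 259, S = -191 + 8(40) = 129.
Shortage = 259 − 129 = 130.

Shortage = 130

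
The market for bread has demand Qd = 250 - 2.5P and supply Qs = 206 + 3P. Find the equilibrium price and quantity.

P* = 8, Q* = 230

Set Qd = Qs: 250 - 2.5P = 206 + 3P.
44 = 5.5P, so P* = 8.
Q* = 250 − 2.5(8) = 230.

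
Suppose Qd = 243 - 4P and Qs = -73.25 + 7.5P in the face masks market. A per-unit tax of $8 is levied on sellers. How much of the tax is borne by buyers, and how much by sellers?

Buyers bear 120/23, sellers bear 64/23

Pre-tax equilibrium: P* = 27.5, Q* = 133.
Tax on sellers shifts supply to Qs = -73.25 + 7.5(P − 8) = -133.25 + 7.5P.
243 - 4P = -133.25 + 7.5P gives buyer price Pb = 1505/46; sellers receive Ps = 1505/46 − 8 = 1137/46.
New quantity: Q = 243 − 4(1505/46) = 2579/23.
Buyer burden = 1505/46 − 27.5 = 120/23; seller burden = 27.5 − 1137/46 = 64/23.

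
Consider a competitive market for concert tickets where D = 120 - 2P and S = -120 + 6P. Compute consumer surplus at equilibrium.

Equilibrium: 120 - 2P = -120 + 6P gives P* = 30, Q* = 60.
Demand choke price (D = 0): P = 60.
CS = ½(60 − 30)(60) = 900.

Consumer surplus = 900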